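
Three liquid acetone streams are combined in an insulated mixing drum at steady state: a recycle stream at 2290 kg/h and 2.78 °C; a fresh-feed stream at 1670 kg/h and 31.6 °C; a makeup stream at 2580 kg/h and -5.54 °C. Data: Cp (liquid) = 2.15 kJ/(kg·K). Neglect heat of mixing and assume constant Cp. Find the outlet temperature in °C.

T_out = 6.86 °C

No heat crosses the boundary, so H_out = H_in.
T_out = Σ ṁᵢCp,ᵢTᵢ / Σ ṁᵢCp,ᵢ
      = 96417 / 14061 = 6.857 °C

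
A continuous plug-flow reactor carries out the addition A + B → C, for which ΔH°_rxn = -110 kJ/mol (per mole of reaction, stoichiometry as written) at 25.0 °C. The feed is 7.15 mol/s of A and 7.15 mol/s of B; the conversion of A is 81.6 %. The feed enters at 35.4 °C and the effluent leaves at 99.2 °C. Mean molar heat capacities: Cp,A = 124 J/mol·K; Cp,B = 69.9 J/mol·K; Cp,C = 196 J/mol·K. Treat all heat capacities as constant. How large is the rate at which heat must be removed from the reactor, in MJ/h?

Extent of reaction ξ = 0.816 × 7.15 = 5.8344 mol/s
Reaction term: ξ·ΔH°_rxn = 5.8344 × -110 = -641.78 kJ/s
Sensible, feed 35.4→25 °C: -14.418 kJ/s
Outlet flows (mol/s): A 1.3156, B 1.3156, C 5.8344
Sensible, products 25→99.2 °C: 103.78 kJ/s
Q = ΔH = -552.42 kJ/s = -552.42 kW
Heat removed = 1988.7 MJ/h

Q_out = 1990 MJ/h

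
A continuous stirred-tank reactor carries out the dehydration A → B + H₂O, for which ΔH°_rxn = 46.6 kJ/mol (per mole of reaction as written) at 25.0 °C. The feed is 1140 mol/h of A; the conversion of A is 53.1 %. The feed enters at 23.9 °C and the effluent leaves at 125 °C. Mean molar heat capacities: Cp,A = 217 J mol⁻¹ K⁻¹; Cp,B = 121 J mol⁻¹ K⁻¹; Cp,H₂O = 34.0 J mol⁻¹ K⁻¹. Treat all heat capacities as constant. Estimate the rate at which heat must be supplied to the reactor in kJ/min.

Q_in = 824 kJ/min

Extent of reaction ξ = 0.531 × 1140 = 605.34 mol/h
Reaction term: ξ·ΔH°_rxn = 605.34 × 46.6 = 28209 kJ/h
Sensible, feed 23.9→25 °C: 272.12 kJ/h
Outlet flows (mol/h): A 534.66, B 605.34, H₂O 605.34
Sensible, products 25→125 °C: 20985 kJ/h
Q = ΔH = 49466 kJ/h = 13.741 kW
Heat supplied = 824.43 kJ/min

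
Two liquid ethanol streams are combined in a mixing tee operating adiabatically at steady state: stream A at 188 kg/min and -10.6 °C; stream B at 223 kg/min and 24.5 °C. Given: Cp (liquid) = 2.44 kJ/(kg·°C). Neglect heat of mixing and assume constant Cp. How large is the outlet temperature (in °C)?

T_out = 8.44 °C

No heat crosses the boundary, so H_out = H_in.
T_out = Σ ṁᵢCp,ᵢTᵢ / Σ ṁᵢCp,ᵢ
      = 8468.5 / 1002.8 = 8.4445 °C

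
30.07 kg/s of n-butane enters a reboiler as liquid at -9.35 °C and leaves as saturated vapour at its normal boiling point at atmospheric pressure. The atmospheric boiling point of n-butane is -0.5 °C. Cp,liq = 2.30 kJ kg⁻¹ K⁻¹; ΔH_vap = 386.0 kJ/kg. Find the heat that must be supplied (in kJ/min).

Q = 733000 kJ/min

liquid -9.35→-0.5 °C: 20.355 kJ/kg
vaporisation at -0.5 °C: 386 kJ/kg
Δh = 20.355 + 386 = 406.36 kJ/kg
Q = ṁ·Δh = 30.07 kg/s × 406.36 kJ/kg = 12219 kJ/s
|Q| = 12219 kW = 733150 kJ/min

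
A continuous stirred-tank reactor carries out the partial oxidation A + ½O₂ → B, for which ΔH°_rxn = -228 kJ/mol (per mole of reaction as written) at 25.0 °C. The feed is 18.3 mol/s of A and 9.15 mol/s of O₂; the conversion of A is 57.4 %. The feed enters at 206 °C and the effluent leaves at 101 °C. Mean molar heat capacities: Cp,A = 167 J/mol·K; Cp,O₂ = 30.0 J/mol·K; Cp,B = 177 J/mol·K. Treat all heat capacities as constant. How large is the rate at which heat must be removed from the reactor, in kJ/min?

Extent of reaction ξ = 0.574 × 18.3 = 10.504 mol/s
Reaction term: ξ·ΔH°_rxn = 10.504 × -228 = -2395 kJ/s
Sensible, feed 206→25 °C: -602.84 kJ/s
Outlet flows (mol/s): A 7.7958, O₂ 3.8979, B 10.504
Sensible, products 25→101 °C: 249.13 kJ/s
Q = ΔH = -2748.7 kJ/s = -2748.7 kW
Heat removed = 164920 kJ/min

Q_out = 165000 kJ/min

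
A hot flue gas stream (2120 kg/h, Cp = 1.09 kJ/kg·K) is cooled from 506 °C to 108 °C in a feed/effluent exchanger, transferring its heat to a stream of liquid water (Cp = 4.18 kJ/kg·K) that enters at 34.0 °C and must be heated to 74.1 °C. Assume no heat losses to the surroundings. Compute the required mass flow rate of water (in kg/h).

ṁ_c = 5490 kg/h

Heat released by hot stream: Q = 2120 × 1.09 × (506 − 108) = 919700 kJ/h
Energy balance on cold side (adiabatic exchanger): Q = ṁ_c·Cp_c·(T_c,out − T_c,in)
ṁ_c = 919700 / [4.18 × (74.1 − 34.0)] = 5486.9 kg/h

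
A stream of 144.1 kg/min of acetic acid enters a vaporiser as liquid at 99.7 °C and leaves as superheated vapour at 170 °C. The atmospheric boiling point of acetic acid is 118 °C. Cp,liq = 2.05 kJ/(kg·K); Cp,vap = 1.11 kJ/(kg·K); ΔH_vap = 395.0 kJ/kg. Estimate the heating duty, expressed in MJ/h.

Q = 4240 MJ/h

liquid 99.7→118 °C: 37.515 kJ/kg
vaporisation at 118 °C: 395 kJ/kg
vapour 118→170 °C: 57.72 kJ/kg
Δh = 37.515 + 395 + 57.72 = 490.24 kJ/kg
Q = ṁ·Δh = 144.1 kg/min × 490.24 kJ/kg = 70643 kJ/min
|Q| = 1177.4 kW = 4238.6 MJ/h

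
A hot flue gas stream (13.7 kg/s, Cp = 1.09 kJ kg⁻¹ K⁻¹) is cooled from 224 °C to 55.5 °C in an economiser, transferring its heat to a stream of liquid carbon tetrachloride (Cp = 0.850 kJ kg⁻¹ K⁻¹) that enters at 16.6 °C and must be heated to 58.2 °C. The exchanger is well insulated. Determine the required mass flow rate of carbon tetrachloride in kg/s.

ṁ_c = 71.2 kg/s

Heat released by hot stream: Q = 13.7 × 1.09 × (224 − 55.5) = 2516.2 kJ/s
Energy balance on cold side (adiabatic exchanger): Q = ṁ_c·Cp_c·(T_c,out − T_c,in)
ṁ_c = 2516.2 / [0.850 × (58.2 − 16.6)] = 71.16 kg/s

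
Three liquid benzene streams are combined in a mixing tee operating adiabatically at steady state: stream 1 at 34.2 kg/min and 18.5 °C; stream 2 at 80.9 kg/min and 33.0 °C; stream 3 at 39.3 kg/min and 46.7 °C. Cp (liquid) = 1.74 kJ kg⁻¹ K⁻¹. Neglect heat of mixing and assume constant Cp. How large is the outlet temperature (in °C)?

No heat crosses the boundary, so H_out = H_in.
Σ ṁᵢCp,ᵢTᵢ = 34.2×1.74×18.5 + 80.9×1.74×33.0 + 39.3×1.74×46.7 = 8939.6
Σ ṁᵢCp,ᵢ = 34.2×1.74 + 80.9×1.74 + 39.3×1.74 = 268.66
T_out = 8939.6 / 268.66 = 33.275 °C

T_out = 33.3 °C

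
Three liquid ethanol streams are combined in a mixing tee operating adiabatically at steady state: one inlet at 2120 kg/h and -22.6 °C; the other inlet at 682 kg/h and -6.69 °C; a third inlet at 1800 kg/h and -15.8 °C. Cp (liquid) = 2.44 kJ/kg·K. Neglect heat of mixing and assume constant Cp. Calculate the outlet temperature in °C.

Energy balance with Q = 0: Σ ṁᵢCp,ᵢ(T_out − Tᵢ) = 0
T_out = Σ ṁᵢCp,ᵢTᵢ / Σ ṁᵢCp,ᵢ
      = -197430 / 11229 = -17.582 °C

T_out = -17.6 °C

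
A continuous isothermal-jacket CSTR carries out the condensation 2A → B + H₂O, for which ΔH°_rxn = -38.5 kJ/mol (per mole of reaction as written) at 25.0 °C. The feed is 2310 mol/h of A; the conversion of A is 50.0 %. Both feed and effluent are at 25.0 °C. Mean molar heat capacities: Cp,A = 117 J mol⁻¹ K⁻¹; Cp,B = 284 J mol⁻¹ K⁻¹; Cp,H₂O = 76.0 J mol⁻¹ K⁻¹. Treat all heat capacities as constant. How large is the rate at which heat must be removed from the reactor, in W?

Extent of reaction ξ = 0.500 × 2310 / 2 = 577.5 mol/h
Reaction term: ξ·ΔH°_rxn = 577.5 × -38.5 = -22234 kJ/h
Q = ΔH = -22234 kJ/h = -6.176 kW
Heat removed = 6176 W

Q_out = 6180 W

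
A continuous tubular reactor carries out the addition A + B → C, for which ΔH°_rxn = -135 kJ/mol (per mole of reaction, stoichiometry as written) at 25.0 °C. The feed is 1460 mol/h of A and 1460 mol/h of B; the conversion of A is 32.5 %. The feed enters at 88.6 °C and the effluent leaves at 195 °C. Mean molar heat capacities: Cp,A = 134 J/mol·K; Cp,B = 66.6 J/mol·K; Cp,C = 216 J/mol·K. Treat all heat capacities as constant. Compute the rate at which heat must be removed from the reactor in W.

Q_out = 8790 W

Extent of reaction ξ = 0.325 × 1460 = 474.5 mol/h
Reaction term: ξ·ΔH°_rxn = 474.5 × -135 = -64058 kJ/h
Sensible, feed 88.6→25 °C: -18627 kJ/h
Outlet flows (mol/h): A 985.5, B 985.5, C 474.5
Sensible, products 25→195 °C: 51031 kJ/h
Q = ΔH = -31653 kJ/h = -8.7926 kW
Heat removed = 8792.6 W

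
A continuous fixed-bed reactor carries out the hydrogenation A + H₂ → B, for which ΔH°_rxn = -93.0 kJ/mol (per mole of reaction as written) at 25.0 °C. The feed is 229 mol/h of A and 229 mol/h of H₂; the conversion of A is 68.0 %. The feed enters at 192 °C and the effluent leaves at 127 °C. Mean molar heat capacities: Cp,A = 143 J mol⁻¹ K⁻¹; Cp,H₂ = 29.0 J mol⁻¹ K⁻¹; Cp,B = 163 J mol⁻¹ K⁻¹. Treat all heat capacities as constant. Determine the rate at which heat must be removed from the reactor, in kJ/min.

Extent of reaction ξ = 0.680 × 229 = 155.72 mol/h
Reaction term: ξ·ΔH°_rxn = 155.72 × -93.0 = -14482 kJ/h
Sensible, feed 192→25 °C: -6577.8 kJ/h
Outlet flows (mol/h): A 73.28, H₂ 73.28, B 155.72
Sensible, products 25→127 °C: 3874.6 kJ/h
Q = ΔH = -17185 kJ/h = -4.7736 kW
Heat removed = 286.42 kJ/min

Q_out = 286 kJ/min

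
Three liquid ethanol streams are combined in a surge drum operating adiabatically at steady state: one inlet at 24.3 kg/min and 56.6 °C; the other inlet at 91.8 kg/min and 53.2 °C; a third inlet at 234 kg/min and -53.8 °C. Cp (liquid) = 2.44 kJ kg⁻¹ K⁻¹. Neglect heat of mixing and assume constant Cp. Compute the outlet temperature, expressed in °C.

Energy balance with Q = 0: Σ ṁᵢCp,ᵢ(T_out − Tᵢ) = 0
T_out = Σ ṁᵢCp,ᵢTᵢ / Σ ṁᵢCp,ᵢ
      = -15445 / 854.24 = -18.081 °C

T_out = -18.1 °C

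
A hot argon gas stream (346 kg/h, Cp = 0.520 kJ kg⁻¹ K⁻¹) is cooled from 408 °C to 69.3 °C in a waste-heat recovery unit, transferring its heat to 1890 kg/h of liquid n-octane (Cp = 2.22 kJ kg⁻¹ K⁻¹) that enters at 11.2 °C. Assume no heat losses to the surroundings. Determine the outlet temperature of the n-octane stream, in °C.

T_c,out = 25.7 °C

Heat released by hot stream: Q = 346 × 0.520 × (408 − 69.3) = 60939 kJ/h
Energy balance on cold side (adiabatic exchanger): Q = ṁ_c·Cp_c·(T_c,out − T_c,in)
T_c,out = 11.2 + 60939/(1890 × 2.22) = 25.724 °C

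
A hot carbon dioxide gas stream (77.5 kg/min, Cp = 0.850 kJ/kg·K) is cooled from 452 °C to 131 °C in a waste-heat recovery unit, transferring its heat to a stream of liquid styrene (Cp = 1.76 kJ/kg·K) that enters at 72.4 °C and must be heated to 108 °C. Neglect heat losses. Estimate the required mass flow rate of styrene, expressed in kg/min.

ṁ_c = 337 kg/min

Heat released by hot stream: Q = 77.5 × 0.850 × (452 − 131) = 21146 kJ/min
Energy balance on cold side (adiabatic exchanger): Q = ṁ_c·Cp_c·(T_c,out − T_c,in)
ṁ_c = 21146 / [1.76 × (108 − 72.4)] = 337.49 kg/min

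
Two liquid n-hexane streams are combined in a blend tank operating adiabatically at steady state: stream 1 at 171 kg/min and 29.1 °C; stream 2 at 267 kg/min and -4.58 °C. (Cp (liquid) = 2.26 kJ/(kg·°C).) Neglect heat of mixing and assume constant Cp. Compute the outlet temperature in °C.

Adiabatic, steady state ⇒ Σ ṁᵢCp,ᵢ(T_out − Tᵢ) = 0
T_out = Σ ṁᵢCp,ᵢTᵢ / Σ ṁᵢCp,ᵢ
      = 8482.3 / 989.88 = 8.569 °C

T_out = 8.57 °C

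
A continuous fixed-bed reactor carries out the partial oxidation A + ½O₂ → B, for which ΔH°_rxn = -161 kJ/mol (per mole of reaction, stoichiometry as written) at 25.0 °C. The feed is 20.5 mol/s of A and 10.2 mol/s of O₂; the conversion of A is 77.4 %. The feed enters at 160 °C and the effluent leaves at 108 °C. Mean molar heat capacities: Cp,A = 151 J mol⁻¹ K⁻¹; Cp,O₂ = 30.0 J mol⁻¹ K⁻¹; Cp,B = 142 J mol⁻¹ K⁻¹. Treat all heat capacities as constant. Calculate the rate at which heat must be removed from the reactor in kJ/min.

Extent of reaction ξ = 0.774 × 20.5 = 15.867 mol/s
Reaction term: ξ·ΔH°_rxn = 15.867 × -161 = -2554.6 kJ/s
Sensible, feed 160→25 °C: -459.2 kJ/s
Outlet flows (mol/s): A 4.633, O₂ 2.2665, B 15.867
Sensible, products 25→108 °C: 250.72 kJ/s
Q = ΔH = -2763.1 kJ/s = -2763.1 kW
Heat removed = 165780 kJ/min

Q_out = 166000 kJ/min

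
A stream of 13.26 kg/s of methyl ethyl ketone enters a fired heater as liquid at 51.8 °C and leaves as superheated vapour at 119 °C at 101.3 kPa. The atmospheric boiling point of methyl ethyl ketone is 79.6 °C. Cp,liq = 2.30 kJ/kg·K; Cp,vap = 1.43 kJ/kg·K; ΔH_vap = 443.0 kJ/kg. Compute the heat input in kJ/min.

liquid 51.8→79.6 °C: 63.94 kJ/kg
vaporisation at 79.6 °C: 443 kJ/kg
vapour 79.6→119 °C: 56.342 kJ/kg
Δh = 63.94 + 443 + 56.342 = 563.28 kJ/kg
Q = ṁ·Δh = 13.26 kg/s × 563.28 kJ/kg = 7469.1 kJ/s
|Q| = 7469.1 kW = 448150 kJ/min

Q = 448000 kJ/min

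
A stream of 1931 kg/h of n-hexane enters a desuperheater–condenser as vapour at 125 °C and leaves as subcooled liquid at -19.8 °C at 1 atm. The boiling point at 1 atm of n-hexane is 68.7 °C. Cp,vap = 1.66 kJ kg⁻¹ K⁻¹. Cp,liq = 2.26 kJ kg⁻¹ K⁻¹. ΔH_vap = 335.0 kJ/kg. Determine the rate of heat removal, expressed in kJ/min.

vapour 125→68.7 °C: -93.458 kJ/kg
condensation at 68.7 °C: -335 kJ/kg
liquid 68.7→-19.8 °C: -200.01 kJ/kg
Δh = -93.458 + -335 + -200.01 = -628.47 kJ/kg
Q = ṁ·Δh = 1931 kg/h × -628.47 kJ/kg = -1.2136e+06 kJ/h
|Q| = 337.1 kW = 20226 kJ/min

Q_c = 20200 kJ/min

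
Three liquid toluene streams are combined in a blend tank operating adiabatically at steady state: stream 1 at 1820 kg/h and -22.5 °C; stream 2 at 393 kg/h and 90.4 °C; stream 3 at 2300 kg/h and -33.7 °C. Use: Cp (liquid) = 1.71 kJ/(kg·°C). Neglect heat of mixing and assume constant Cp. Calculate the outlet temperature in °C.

T_out = -18.4 °C

Energy balance with Q = 0: Σ ṁᵢCp,ᵢ(T_out − Tᵢ) = 0
Σ ṁᵢCp,ᵢTᵢ = 1820×1.71×-22.5 + 393×1.71×90.4 + 2300×1.71×-33.7 = -141820
Σ ṁᵢCp,ᵢ = 1820×1.71 + 393×1.71 + 2300×1.71 = 7717.2
T_out = -141820 / 7717.2 = -18.376 °C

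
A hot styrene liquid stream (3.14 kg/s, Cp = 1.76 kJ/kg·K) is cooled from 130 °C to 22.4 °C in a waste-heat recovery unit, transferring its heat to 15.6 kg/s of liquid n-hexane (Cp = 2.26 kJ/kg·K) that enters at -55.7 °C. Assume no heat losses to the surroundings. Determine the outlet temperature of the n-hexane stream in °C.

Heat released by hot stream: Q = 3.14 × 1.76 × (130 − 22.4) = 594.64 kJ/s
Energy balance on cold side (adiabatic exchanger): Q = ṁ_c·Cp_c·(T_c,out − T_c,in)
T_c,out = -55.7 + 594.64/(15.6 × 2.26) = -38.834 °C

T_c,out = -38.8 °C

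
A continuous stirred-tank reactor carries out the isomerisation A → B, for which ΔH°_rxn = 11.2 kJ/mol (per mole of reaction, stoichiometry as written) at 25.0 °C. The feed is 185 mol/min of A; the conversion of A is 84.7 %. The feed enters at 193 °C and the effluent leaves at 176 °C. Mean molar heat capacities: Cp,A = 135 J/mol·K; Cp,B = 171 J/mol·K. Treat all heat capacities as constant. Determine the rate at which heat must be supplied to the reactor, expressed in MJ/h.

Extent of reaction ξ = 0.847 × 185 = 156.69 mol/min
Reaction term: ξ·ΔH°_rxn = 156.69 × 11.2 = 1755 kJ/min
Sensible, feed 193→25 °C: -4195.8 kJ/min
Outlet flows (mol/min): A 28.305, B 156.69
Sensible, products 25→176 °C: 4623 kJ/min
Q = ΔH = 2182.2 kJ/min = 36.37 kW
Heat supplied = 130.93 MJ/h

Q_in = 131 MJ/h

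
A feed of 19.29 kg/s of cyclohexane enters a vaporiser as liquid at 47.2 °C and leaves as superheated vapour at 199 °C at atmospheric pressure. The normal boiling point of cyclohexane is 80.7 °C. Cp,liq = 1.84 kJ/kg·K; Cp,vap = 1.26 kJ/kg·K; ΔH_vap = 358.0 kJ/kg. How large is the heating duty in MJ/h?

liquid 47.2→80.7 °C: 61.64 kJ/kg
vaporisation at 80.7 °C: 358 kJ/kg
vapour 80.7→199 °C: 149.06 kJ/kg
Δh = 61.64 + 358 + 149.06 = 568.7 kJ/kg
Q = ṁ·Δh = 19.29 kg/s × 568.7 kJ/kg = 10970 kJ/s
|Q| = 10970 kW = 39493 MJ/h

Q = 39500 MJ/h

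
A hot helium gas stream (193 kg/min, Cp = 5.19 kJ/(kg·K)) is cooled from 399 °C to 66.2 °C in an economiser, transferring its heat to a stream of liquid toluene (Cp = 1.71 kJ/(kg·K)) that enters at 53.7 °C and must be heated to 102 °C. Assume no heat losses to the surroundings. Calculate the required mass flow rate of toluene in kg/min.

Heat released by hot stream: Q = 193 × 5.19 × (399 − 66.2) = 333360 kJ/min
Energy balance on cold side (adiabatic exchanger): Q = ṁ_c·Cp_c·(T_c,out − T_c,in)
ṁ_c = 333360 / [1.71 × (102 − 53.7)] = 4036.1 kg/min

ṁ_c = 4040 kg/min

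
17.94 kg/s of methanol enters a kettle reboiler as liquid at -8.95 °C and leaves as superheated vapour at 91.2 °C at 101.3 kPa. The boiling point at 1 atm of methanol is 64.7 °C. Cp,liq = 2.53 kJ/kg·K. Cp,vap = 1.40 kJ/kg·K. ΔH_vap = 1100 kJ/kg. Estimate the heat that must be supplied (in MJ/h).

Q = 85500 MJ/h

liquid -8.95→64.7 °C: 186.33 kJ/kg
vaporisation at 64.7 °C: 1100 kJ/kg
vapour 64.7→91.2 °C: 37.1 kJ/kg
Δh = 186.33 + 1100 + 37.1 = 1323.4 kJ/kg
Q = ṁ·Δh = 17.94 kg/s × 1323.4 kJ/kg = 23742 kJ/s
|Q| = 23742 kW = 85473 MJ/h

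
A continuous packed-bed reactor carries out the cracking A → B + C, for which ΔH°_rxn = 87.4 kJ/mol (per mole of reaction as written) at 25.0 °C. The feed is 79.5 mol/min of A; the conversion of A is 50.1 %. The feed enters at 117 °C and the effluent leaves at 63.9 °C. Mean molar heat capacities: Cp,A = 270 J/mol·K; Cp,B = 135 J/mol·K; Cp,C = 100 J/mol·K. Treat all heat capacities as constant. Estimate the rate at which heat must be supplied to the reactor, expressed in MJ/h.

Extent of reaction ξ = 0.501 × 79.5 = 39.83 mol/min
Reaction term: ξ·ΔH°_rxn = 39.83 × 87.4 = 3481.1 kJ/min
Sensible, feed 117→25 °C: -1974.8 kJ/min
Outlet flows (mol/min): A 39.67, B 39.83, C 39.83
Sensible, products 25→63.9 °C: 780.76 kJ/min
Q = ΔH = 2287.1 kJ/min = 38.118 kW
Heat supplied = 137.22 MJ/h

Q_in = 137 MJ/h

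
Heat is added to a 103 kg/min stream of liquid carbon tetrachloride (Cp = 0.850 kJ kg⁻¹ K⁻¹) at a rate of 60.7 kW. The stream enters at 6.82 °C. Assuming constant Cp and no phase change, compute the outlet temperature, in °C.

Q = 60.7 kW = 3642 kJ/min
ΔT = Q/(ṁ·Cp) = 3642/(103×0.850) = 41.599 K
T_out = 6.82 + 41.599 = 48.419 °C

T_out = 48.4 °C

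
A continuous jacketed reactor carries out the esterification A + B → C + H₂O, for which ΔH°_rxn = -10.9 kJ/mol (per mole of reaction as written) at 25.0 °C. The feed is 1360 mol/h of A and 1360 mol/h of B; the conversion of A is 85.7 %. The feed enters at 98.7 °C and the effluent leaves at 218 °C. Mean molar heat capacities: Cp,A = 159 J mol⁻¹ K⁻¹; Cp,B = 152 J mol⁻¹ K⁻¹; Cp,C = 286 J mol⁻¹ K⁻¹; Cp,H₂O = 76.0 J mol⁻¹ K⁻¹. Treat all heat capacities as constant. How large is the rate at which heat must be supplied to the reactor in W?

Extent of reaction ξ = 0.857 × 1360 = 1165.5 mol/h
Reaction term: ξ·ΔH°_rxn = 1165.5 × -10.9 = -12704 kJ/h
Sensible, feed 98.7→25 °C: -31172 kJ/h
Outlet flows (mol/h): A 194.48, B 194.48, C 1165.5, H₂O 1165.5
Sensible, products 25→218 °C: 93103 kJ/h
Q = ΔH = 49227 kJ/h = 13.674 kW
Heat supplied = 13674 W

Q_in = 13700 W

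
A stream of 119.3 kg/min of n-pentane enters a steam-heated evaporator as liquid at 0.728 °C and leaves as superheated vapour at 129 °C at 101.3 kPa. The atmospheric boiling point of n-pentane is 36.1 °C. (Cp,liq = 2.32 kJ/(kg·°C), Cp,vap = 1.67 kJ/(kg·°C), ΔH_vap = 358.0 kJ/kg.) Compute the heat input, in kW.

liquid 0.728→36.1 °C: 82.063 kJ/kg
vaporisation at 36.1 °C: 358 kJ/kg
vapour 36.1→129 °C: 155.14 kJ/kg
Δh = 82.063 + 358 + 155.14 = 595.21 kJ/kg
Q = ṁ·Δh = 119.3 kg/min × 595.21 kJ/kg = 71008 kJ/min
|Q| = 1183.5 kW

Q = 1180 kW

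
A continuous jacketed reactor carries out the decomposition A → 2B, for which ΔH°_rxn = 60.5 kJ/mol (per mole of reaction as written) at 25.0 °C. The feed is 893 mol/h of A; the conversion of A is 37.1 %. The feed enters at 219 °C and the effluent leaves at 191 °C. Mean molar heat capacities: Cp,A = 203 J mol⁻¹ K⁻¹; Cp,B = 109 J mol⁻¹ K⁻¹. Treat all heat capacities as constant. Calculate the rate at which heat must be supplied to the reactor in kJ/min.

Extent of reaction ξ = 0.371 × 893 = 331.3 mol/h
Reaction term: ξ·ΔH°_rxn = 331.3 × 60.5 = 20044 kJ/h
Sensible, feed 219→25 °C: -35168 kJ/h
Outlet flows (mol/h): A 561.7, B 662.61
Sensible, products 25→191 °C: 30917 kJ/h
Q = ΔH = 15793 kJ/h = 4.3869 kW
Heat supplied = 263.22 kJ/min

Q_in = 263 kJ/min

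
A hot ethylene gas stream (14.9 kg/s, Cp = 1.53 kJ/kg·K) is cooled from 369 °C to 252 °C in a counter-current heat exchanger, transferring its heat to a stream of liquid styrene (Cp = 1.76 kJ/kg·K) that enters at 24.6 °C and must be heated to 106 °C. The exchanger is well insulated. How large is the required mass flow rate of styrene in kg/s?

Heat released by hot stream: Q = 14.9 × 1.53 × (369 − 252) = 2667.2 kJ/s
Energy balance on cold side (adiabatic exchanger): Q = ṁ_c·Cp_c·(T_c,out − T_c,in)
ṁ_c = 2667.2 / [1.76 × (106 − 24.6)] = 18.618 kg/s

ṁ_c = 18.6 kg/s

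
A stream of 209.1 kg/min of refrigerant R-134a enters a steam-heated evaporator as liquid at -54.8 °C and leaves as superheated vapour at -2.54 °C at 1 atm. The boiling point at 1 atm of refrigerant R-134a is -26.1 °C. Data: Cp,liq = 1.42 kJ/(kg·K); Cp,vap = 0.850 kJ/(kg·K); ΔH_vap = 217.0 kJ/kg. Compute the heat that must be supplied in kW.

Q = 968 kW

liquid -54.8→-26.1 °C: 40.754 kJ/kg
vaporisation at -26.1 °C: 217 kJ/kg
vapour -26.1→-2.54 °C: 20.026 kJ/kg
Δh = 40.754 + 217 + 20.026 = 277.78 kJ/kg
Q = ṁ·Δh = 209.1 kg/min × 277.78 kJ/kg = 58084 kJ/min
|Q| = 968.06 kW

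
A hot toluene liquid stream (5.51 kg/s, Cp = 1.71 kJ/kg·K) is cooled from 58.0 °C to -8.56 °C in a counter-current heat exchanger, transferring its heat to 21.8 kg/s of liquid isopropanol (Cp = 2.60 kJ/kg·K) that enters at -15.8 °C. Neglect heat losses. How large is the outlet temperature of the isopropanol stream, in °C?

Heat released by hot stream: Q = 5.51 × 1.71 × (58.0 − -8.56) = 627.13 kJ/s
Energy balance on cold side (adiabatic exchanger): Q = ṁ_c·Cp_c·(T_c,out − T_c,in)
T_c,out = -15.8 + 627.13/(21.8 × 2.60) = -4.7355 °C

T_c,out = -4.74 °C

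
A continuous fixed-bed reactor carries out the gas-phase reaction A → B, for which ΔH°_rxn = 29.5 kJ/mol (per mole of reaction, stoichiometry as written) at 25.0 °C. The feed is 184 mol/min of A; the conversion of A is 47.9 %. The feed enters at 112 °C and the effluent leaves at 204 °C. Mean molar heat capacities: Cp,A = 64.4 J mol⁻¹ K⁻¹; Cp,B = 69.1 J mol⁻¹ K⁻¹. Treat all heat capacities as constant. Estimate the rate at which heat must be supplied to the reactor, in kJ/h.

Q_in = 226000 kJ/h

Extent of reaction ξ = 0.479 × 184 = 88.136 mol/min
Reaction term: ξ·ΔH°_rxn = 88.136 × 29.5 = 2600 kJ/min
Sensible, feed 112→25 °C: -1030.9 kJ/min
Outlet flows (mol/min): A 95.864, B 88.136
Sensible, products 25→204 °C: 2195.2 kJ/min
Q = ΔH = 3764.3 kJ/min = 62.739 kW
Heat supplied = 225860 kJ/h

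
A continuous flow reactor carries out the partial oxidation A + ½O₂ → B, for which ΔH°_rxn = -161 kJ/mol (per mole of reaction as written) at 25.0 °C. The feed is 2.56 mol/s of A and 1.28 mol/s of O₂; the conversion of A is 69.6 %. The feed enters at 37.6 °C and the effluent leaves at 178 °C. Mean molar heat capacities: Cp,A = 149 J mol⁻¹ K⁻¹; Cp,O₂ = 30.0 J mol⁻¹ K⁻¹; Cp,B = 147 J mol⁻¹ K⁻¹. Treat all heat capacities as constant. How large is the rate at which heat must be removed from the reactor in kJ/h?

Extent of reaction ξ = 0.696 × 2.56 = 1.7818 mol/s
Reaction term: ξ·ΔH°_rxn = 1.7818 × -161 = -286.86 kJ/s
Sensible, feed 37.6→25 °C: -5.29 kJ/s
Outlet flows (mol/s): A 0.77824, O₂ 0.38912, B 1.7818
Sensible, products 25→178 °C: 59.601 kJ/s
Q = ΔH = -232.55 kJ/s = -232.55 kW
Heat removed = 837190 kJ/h

Q_out = 837000 kJ/h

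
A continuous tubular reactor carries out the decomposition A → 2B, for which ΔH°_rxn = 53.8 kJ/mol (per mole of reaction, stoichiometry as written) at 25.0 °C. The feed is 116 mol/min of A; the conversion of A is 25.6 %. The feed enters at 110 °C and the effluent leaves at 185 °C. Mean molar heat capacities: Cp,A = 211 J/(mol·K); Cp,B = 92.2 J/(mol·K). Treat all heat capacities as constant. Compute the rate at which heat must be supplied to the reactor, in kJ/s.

Q_in = 55.1 kJ/s

Extent of reaction ξ = 0.256 × 116 = 29.696 mol/min
Reaction term: ξ·ΔH°_rxn = 29.696 × 53.8 = 1597.6 kJ/min
Sensible, feed 110→25 °C: -2080.5 kJ/min
Outlet flows (mol/min): A 86.304, B 59.392
Sensible, products 25→185 °C: 3789.8 kJ/min
Q = ΔH = 3307 kJ/min = 55.116 kW
Heat supplied = 55.116 kJ/s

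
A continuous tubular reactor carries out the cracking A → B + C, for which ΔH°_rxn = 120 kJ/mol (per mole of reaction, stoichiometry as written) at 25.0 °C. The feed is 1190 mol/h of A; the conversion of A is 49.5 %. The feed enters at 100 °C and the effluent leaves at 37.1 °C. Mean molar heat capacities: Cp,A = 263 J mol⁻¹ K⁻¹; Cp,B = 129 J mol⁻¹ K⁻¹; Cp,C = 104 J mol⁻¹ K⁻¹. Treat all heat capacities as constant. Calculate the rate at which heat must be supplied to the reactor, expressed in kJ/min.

Q_in = 846 kJ/min

Extent of reaction ξ = 0.495 × 1190 = 589.05 mol/h
Reaction term: ξ·ΔH°_rxn = 589.05 × 120 = 70686 kJ/h
Sensible, feed 100→25 °C: -23473 kJ/h
Outlet flows (mol/h): A 600.95, B 589.05, C 589.05
Sensible, products 25→37.1 °C: 3573.1 kJ/h
Q = ΔH = 50786 kJ/h = 14.107 kW
Heat supplied = 846.44 kJ/min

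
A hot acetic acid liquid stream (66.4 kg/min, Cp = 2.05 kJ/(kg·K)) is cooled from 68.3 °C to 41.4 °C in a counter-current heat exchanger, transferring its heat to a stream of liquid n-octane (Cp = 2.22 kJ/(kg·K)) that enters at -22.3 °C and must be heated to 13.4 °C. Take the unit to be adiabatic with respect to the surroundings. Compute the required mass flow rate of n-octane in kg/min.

ṁ_c = 46.2 kg/min

Heat released by hot stream: Q = 66.4 × 2.05 × (68.3 − 41.4) = 3661.6 kJ/min
Energy balance on cold side (adiabatic exchanger): Q = ṁ_c·Cp_c·(T_c,out − T_c,in)
ṁ_c = 3661.6 / [2.22 × (13.4 − -22.3)] = 46.201 kg/min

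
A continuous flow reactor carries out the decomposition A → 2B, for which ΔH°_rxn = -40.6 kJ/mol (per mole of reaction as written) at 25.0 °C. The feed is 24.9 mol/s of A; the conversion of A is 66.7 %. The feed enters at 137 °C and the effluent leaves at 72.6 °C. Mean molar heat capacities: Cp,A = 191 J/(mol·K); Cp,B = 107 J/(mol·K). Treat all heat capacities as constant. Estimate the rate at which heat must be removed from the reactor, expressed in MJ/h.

Extent of reaction ξ = 0.667 × 24.9 = 16.608 mol/s
Reaction term: ξ·ΔH°_rxn = 16.608 × -40.6 = -674.3 kJ/s
Sensible, feed 137→25 °C: -532.66 kJ/s
Outlet flows (mol/s): A 8.2917, B 33.217
Sensible, products 25→72.6 °C: 244.56 kJ/s
Q = ΔH = -962.39 kJ/s = -962.39 kW
Heat removed = 3464.6 MJ/h

Q_out = 3460 MJ/h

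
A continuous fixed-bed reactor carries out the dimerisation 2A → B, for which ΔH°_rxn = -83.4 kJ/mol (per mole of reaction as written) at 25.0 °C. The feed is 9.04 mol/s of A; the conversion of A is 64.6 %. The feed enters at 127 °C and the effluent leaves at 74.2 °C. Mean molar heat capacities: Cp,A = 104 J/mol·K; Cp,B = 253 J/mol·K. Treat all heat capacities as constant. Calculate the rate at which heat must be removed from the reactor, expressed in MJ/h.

Extent of reaction ξ = 0.646 × 9.04 / 2 = 2.9199 mol/s
Reaction term: ξ·ΔH°_rxn = 2.9199 × -83.4 = -243.52 kJ/s
Sensible, feed 127→25 °C: -95.896 kJ/s
Outlet flows (mol/s): A 3.2002, B 2.9199
Sensible, products 25→74.2 °C: 52.721 kJ/s
Q = ΔH = -286.7 kJ/s = -286.7 kW
Heat removed = 1032.1 MJ/h

Q_out = 1030 MJ/h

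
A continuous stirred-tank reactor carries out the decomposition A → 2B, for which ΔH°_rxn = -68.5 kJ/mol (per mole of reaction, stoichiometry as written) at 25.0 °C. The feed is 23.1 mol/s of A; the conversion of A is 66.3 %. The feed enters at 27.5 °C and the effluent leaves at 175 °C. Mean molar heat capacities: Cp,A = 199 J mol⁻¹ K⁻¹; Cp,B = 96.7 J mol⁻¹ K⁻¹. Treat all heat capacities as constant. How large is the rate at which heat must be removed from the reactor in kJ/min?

Extent of reaction ξ = 0.663 × 23.1 = 15.315 mol/s
Reaction term: ξ·ΔH°_rxn = 15.315 × -68.5 = -1049.1 kJ/s
Sensible, feed 27.5→25 °C: -11.492 kJ/s
Outlet flows (mol/s): A 7.7847, B 30.631
Sensible, products 25→175 °C: 676.67 kJ/s
Q = ΔH = -383.92 kJ/s = -383.92 kW
Heat removed = 23035 kJ/min

Q_out = 23000 kJ/min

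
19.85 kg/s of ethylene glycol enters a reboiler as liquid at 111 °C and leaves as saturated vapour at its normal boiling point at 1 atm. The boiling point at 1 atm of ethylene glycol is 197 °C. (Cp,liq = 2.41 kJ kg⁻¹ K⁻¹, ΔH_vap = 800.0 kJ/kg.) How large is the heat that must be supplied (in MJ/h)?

Q = 72000 MJ/h

liquid 111→197 °C: 207.26 kJ/kg
vaporisation at 197 °C: 800 kJ/kg
Δh = 207.26 + 800 = 1007.3 kJ/kg
Q = ṁ·Δh = 19.85 kg/s × 1007.3 kJ/kg = 19994 kJ/s
|Q| = 19994 kW = 71979 MJ/h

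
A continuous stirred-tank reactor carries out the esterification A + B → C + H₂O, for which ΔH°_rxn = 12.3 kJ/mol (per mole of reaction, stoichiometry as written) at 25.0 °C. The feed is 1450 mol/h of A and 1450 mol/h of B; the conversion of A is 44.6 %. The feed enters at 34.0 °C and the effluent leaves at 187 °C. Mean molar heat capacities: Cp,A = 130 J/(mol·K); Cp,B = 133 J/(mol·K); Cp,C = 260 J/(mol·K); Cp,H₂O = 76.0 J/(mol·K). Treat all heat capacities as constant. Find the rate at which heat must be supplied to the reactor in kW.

Q_in = 20.5 kW

Extent of reaction ξ = 0.446 × 1450 = 646.7 mol/h
Reaction term: ξ·ΔH°_rxn = 646.7 × 12.3 = 7954.4 kJ/h
Sensible, feed 34.0→25 °C: -3432.2 kJ/h
Outlet flows (mol/h): A 803.3, B 803.3, C 646.7, H₂O 646.7
Sensible, products 25→187 °C: 69427 kJ/h
Q = ΔH = 73949 kJ/h = 20.541 kW
Heat supplied = 20.541 kW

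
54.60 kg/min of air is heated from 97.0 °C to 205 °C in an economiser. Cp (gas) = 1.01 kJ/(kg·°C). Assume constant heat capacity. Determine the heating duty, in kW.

Q = ṁ·Cp·ΔT = 54.60 × 1.01 × (205 − 97.0) = 5955.8 kJ/min
Converting: 5955.8 / 60 s = 99.263 kW

Q = 99.3 kW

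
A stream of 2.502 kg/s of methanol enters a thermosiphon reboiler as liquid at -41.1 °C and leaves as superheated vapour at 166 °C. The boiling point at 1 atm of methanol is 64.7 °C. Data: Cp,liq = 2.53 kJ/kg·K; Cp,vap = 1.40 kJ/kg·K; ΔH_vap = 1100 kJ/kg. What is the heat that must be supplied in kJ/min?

liquid -41.1→64.7 °C: 267.67 kJ/kg
vaporisation at 64.7 °C: 1100 kJ/kg
vapour 64.7→166 °C: 141.82 kJ/kg
Δh = 267.67 + 1100 + 141.82 = 1509.5 kJ/kg
Q = ṁ·Δh = 2.502 kg/s × 1509.5 kJ/kg = 3776.8 kJ/s
|Q| = 3776.8 kW = 226610 kJ/min

Q = 227000 kJ/min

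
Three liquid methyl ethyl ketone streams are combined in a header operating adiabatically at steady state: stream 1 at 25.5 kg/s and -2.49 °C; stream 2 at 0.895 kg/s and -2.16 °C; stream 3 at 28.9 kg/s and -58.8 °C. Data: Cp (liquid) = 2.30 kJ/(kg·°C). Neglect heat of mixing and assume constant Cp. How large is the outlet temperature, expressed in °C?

No heat crosses the boundary, so H_out = H_in.
T_out = Σ ṁᵢCp,ᵢTᵢ / Σ ṁᵢCp,ᵢ
      = -4058.9 / 127.18 = -31.915 °C

T_out = -31.9 °C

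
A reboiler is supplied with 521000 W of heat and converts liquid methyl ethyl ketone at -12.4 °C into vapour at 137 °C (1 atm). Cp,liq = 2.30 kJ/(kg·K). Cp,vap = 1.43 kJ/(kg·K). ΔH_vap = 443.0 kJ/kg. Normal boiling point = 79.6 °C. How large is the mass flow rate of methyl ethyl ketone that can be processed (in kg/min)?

ṁ = 42.4 kg/min

Δh = 2.30×(79.6−-12.4) + 443.0 + 1.43×(137−79.6) = 736.68 kJ/kg
Q = 521000 W = 521 kJ/s = 31260 kJ/min
ṁ = Q/Δh = 31260 / 736.68 = 42.434 kg/min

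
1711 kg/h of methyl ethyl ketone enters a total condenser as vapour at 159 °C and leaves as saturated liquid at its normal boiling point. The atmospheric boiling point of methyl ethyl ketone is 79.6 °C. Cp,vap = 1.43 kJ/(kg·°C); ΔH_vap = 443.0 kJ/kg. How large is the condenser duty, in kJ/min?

Q_c = 15900 kJ/min

vapour 159→79.6 °C: -113.54 kJ/kg
condensation at 79.6 °C: -443 kJ/kg
Δh = -113.54 + -443 = -556.54 kJ/kg
Q = ṁ·Δh = 1711 kg/h × -556.54 kJ/kg = -952240 kJ/h
|Q| = 264.51 kW = 15871 kJ/min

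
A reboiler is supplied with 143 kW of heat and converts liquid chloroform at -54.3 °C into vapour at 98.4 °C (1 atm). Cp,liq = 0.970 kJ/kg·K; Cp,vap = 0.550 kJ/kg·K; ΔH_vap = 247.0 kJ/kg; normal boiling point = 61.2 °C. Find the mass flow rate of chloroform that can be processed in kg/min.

Δh = 0.970×(61.2−-54.3) + 247.0 + 0.550×(98.4−61.2) = 379.49 kJ/kg
Q = 143 kW = 143 kJ/s = 8580 kJ/min
ṁ = Q/Δh = 8580 / 379.49 = 22.609 kg/min

ṁ = 22.6 kg/min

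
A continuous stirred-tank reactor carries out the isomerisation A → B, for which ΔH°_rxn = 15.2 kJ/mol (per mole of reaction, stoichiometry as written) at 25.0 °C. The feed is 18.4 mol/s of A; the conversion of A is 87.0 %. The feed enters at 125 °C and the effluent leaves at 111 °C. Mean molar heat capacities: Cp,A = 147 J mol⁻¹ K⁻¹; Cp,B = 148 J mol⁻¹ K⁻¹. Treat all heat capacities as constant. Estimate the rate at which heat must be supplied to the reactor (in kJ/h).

Q_in = 745000 kJ/h

Extent of reaction ξ = 0.870 × 18.4 = 16.008 mol/s
Reaction term: ξ·ΔH°_rxn = 16.008 × 15.2 = 243.32 kJ/s
Sensible, feed 125→25 °C: -270.48 kJ/s
Outlet flows (mol/s): A 2.392, B 16.008
Sensible, products 25→111 °C: 233.99 kJ/s
Q = ΔH = 206.83 kJ/s = 206.83 kW
Heat supplied = 744590 kJ/h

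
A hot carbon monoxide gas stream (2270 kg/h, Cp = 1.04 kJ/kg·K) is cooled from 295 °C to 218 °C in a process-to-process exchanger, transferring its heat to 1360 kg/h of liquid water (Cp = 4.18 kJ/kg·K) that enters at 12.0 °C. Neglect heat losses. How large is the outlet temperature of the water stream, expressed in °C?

T_c,out = 44.0 °C

Heat released by hot stream: Q = 2270 × 1.04 × (295 − 218) = 181780 kJ/h
Energy balance on cold side (adiabatic exchanger): Q = ṁ_c·Cp_c·(T_c,out − T_c,in)
T_c,out = 12.0 + 181780/(1360 × 4.18) = 43.977 °C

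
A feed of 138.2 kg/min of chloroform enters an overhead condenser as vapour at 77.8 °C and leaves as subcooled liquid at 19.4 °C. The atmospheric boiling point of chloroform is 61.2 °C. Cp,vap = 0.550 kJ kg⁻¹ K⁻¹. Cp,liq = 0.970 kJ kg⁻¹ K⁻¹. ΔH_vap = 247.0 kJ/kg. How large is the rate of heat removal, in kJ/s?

Q_c = 683 kJ/s

vapour 77.8→61.2 °C: -9.13 kJ/kg
condensation at 61.2 °C: -247 kJ/kg
liquid 61.2→19.4 °C: -40.546 kJ/kg
Δh = -9.13 + -247 + -40.546 = -296.68 kJ/kg
Q = ṁ·Δh = 138.2 kg/min × -296.68 kJ/kg = -41001 kJ/min
|Q| = 683.34 kW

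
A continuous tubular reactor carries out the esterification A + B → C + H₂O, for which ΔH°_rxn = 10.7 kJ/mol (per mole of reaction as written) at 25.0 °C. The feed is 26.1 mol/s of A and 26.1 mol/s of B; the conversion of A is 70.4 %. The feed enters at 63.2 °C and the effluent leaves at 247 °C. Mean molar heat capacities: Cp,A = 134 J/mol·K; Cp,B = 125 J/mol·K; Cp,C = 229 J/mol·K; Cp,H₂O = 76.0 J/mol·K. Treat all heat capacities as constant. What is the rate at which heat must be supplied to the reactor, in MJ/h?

Q_in = 5860 MJ/h

Extent of reaction ξ = 0.704 × 26.1 = 18.374 mol/s
Reaction term: ξ·ΔH°_rxn = 18.374 × 10.7 = 196.61 kJ/s
Sensible, feed 63.2→25 °C: -258.23 kJ/s
Outlet flows (mol/s): A 7.7256, B 7.7256, C 18.374, H₂O 18.374
Sensible, products 25→247 °C: 1688.3 kJ/s
Q = ΔH = 1626.7 kJ/s = 1626.7 kW
Heat supplied = 5856.2 MJ/h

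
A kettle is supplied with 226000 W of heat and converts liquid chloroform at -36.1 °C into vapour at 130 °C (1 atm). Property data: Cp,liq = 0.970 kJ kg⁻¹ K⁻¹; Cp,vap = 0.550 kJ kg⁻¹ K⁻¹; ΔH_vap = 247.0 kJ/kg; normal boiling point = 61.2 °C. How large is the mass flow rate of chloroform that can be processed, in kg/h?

ṁ = 2150 kg/h

Δh = 0.970×(61.2−-36.1) + 247.0 + 0.550×(130−61.2) = 379.22 kJ/kg
Q = 226000 W = 226 kJ/s = 813600 kJ/h
ṁ = Q/Δh = 813600 / 379.22 = 2145.5 kg/h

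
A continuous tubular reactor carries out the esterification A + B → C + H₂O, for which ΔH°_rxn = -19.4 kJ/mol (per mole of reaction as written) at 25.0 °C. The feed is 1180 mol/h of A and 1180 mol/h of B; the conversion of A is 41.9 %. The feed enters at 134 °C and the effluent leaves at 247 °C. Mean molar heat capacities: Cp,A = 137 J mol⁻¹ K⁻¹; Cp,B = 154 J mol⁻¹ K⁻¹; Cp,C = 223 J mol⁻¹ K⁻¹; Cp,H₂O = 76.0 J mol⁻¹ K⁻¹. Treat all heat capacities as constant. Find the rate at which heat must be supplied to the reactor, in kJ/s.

Extent of reaction ξ = 0.419 × 1180 = 494.42 mol/h
Reaction term: ξ·ΔH°_rxn = 494.42 × -19.4 = -9591.7 kJ/h
Sensible, feed 134→25 °C: -37428 kJ/h
Outlet flows (mol/h): A 685.58, B 685.58, C 494.42, H₂O 494.42
Sensible, products 25→247 °C: 77108 kJ/h
Q = ΔH = 30088 kJ/h = 8.3579 kW
Heat supplied = 8.3579 kJ/s

Q_in = 8.36 kJ/s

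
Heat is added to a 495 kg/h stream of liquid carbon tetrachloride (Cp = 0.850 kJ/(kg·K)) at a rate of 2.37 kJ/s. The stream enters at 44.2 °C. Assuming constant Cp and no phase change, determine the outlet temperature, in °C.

T_out = 64.5 °C

Q = 2.37 kJ/s = 8532 kJ/h
ΔT = Q/(ṁ·Cp) = 8532/(495×0.850) = 20.278 K
T_out = 44.2 + 20.278 = 64.478 °C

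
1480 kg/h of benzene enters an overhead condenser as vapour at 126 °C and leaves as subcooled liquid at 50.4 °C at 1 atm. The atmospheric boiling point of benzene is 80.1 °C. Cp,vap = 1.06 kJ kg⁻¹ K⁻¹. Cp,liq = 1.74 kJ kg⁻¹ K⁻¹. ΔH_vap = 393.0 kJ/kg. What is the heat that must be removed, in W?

vapour 126→80.1 °C: -48.654 kJ/kg
condensation at 80.1 °C: -393 kJ/kg
liquid 80.1→50.4 °C: -51.678 kJ/kg
Δh = -48.654 + -393 + -51.678 = -493.33 kJ/kg
Q = ṁ·Δh = 1480 kg/h × -493.33 kJ/kg = -730130 kJ/h
|Q| = 202.81 kW = 202810 W

Q_c = 203000 W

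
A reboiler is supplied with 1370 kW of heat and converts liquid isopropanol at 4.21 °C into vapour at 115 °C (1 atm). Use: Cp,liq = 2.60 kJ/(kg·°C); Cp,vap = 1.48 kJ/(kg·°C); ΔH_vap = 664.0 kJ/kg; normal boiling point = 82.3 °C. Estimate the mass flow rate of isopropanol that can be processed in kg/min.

ṁ = 89.8 kg/min

Δh = 2.60×(82.3−4.21) + 664.0 + 1.48×(115−82.3) = 915.43 kJ/kg
Q = 1370 kW = 1370 kJ/s = 82200 kJ/min
ṁ = Q/Δh = 82200 / 915.43 = 89.794 kg/min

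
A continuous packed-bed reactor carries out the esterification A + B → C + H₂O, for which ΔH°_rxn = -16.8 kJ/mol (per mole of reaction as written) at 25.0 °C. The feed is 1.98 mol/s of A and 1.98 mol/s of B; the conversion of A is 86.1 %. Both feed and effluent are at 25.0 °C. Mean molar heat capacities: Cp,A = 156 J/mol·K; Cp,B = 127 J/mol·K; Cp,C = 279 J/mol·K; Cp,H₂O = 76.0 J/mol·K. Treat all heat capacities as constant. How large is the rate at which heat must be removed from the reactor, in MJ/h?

Extent of reaction ξ = 0.861 × 1.98 = 1.7048 mol/s
Reaction term: ξ·ΔH°_rxn = 1.7048 × -16.8 = -28.64 kJ/s
Q = ΔH = -28.64 kJ/s = -28.64 kW
Heat removed = 103.11 MJ/h

Q_out = 103 MJ/h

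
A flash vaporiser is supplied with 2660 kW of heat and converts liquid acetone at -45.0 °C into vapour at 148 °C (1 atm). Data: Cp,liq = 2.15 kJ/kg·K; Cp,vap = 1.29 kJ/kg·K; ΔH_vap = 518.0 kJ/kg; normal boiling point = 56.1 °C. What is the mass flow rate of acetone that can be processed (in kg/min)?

ṁ = 187 kg/min

Δh = 2.15×(56.1−-45.0) + 518.0 + 1.29×(148−56.1) = 853.92 kJ/kg
Q = 2660 kW = 2660 kJ/s = 159600 kJ/min
ṁ = Q/Δh = 159600 / 853.92 = 186.9 kg/min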